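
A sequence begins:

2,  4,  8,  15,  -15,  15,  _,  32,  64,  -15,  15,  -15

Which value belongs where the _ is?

16

The slot pattern repeats as AAABBB (period 6), so there are 2 interleaved tracks.
Stream A is 2, 4, 8, ?, 32, 64, which is multiplying by 2 each time.
Stream B is 15, -15, 15, -15, 15, -15, which is oscillating between 15 and -15.
The gap is stream A's term 4; the rule gives 16.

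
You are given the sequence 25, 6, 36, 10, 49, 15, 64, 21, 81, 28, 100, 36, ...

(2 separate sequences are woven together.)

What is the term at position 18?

66

Taking every 2nd term gives 2 separate tracks.
Track A: 25, 36, 49, 64, 81, 100 (perfect squares starting at 5²).
Track B: 6, 10, 15, 21, 28, 36 (triangular numbers n(n+1)/2 for n = 3, 4, …).
Term 18 comes from track B (its 9th entry): 66.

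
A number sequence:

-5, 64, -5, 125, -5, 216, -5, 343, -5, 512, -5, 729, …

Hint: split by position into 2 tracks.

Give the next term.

Split by position mod 2 into 2 tracks.
Stream A is -5, -5, -5, -5, -5, -5, which is constant -5.
Stream B is 64, 125, 216, 343, 512, 729, which is consecutive cubes n³ from n = 4.
Position 13 falls in stream A as its term 7, giving -5.

-5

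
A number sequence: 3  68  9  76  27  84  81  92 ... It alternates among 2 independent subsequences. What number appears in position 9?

Odd-indexed and even-indexed terms follow separate rules.
Stream A = 3, 9, 27, 81: a geometric progression (common ratio 3).
Stream B = 68, 76, 84, 92: adding 8 each time.
The 9th slot belongs to stream A; its 5th term is 243.

243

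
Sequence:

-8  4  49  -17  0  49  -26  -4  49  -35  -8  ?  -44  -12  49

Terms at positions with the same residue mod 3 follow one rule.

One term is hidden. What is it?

49

Read the sequence 3 terms at a time; column i is its own pattern.
Track A: -8, -17, -26, -35, -44. Arithmetic with common difference −9.
Track B: 4, 0, -4, -8, -12. Arithmetic, step −4.
Track C: 49, 49, 49, ?, 49. Always 49.
Track C's pattern makes the blank 49.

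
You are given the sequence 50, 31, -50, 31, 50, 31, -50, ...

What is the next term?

The terms cycle through 2 interleaved subsequences.
Track A is 50, -50, 50, -50, which is alternating ±50.
Track B is 31, 31, 31, which is always 31.
The 8th slot belongs to track B; its 4th term is 31.

31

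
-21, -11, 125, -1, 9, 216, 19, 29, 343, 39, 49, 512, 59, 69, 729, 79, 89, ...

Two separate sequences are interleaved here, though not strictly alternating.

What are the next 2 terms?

Reading positions in blocks of 3 reveals the pattern AAB — 2 tracks woven together.
Track A: -21, -11, -1, 9, 19, 29, 39, 49, 59, 69, 79, 89. Adding 10 each time.
Track B: 125, 216, 343, 512, 729. Consecutive cubes n³ from n = 5.
Term 18 comes from track B (its 6th entry): 1000.
Term 19 comes from track A (its 13th entry): 99.

1000, 99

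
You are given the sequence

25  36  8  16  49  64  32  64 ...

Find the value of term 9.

Positions follow the repeating pattern AABB; grouping by letter gives 2 tracks.
Stream A is 25, 36, 49, 64, which is the squares 5², 6², 7², ….
Stream B is 8, 16, 32, 64, which is powers of 2.
Position 9 falls in stream A as its term 5, giving 81.

81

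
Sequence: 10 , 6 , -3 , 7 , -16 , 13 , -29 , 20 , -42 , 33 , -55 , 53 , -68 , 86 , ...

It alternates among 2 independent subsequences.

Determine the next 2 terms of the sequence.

-81, 139

Split by position mod 2 into 2 tracks.
Track A: 10, -3, -16, -29, -42, -55, -68. Subtracting 13 each time.
Track B: 6, 7, 13, 20, 33, 53, 86. Fibonacci-style (each term is the sum of the two before it).
Position 15 → track A, term 8 = -81.
Term 16 comes from track B (its 8th entry): 139.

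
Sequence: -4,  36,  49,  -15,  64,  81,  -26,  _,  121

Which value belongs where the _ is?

The slot pattern repeats as ABB (period 3), so there are 2 interleaved tracks.
Track A = -4, -15, -26: subtracting 11 each time.
Track B = 36, 49, 64, 81, ?, 121: perfect squares starting at 6².
Track B's pattern makes the blank 100.

100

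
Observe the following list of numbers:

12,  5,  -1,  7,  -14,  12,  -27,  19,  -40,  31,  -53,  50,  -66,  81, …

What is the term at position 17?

Split by position mod 2 into 2 tracks.
Stream A: 12, -1, -14, -27, -40, -53, -66 — arithmetic, step −13.
Stream B: 5, 7, 12, 19, 31, 50, 81 — a Fibonacci-like recurrence a_n = a_{n-1} + a_{n-2}.
The 17th slot belongs to stream A; its 9th term is -92.

-92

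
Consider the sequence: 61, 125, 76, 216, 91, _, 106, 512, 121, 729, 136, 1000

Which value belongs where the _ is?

343

The terms cycle through 2 interleaved subsequences.
Track A: 61, 76, 91, 106, 121, 136. Adding 15 each time.
Track B: 125, 216, ?, 512, 729, 1000. Perfect cubes starting at 5³.
Filling track B at index 3 by its rule yields 343.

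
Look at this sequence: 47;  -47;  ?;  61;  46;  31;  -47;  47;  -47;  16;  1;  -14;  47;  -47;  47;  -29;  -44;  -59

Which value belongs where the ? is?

The slot pattern repeats as AAABBB (period 6), so there are 2 interleaved tracks.
Track A = 47, -47, ?, -47, 47, -47, 47, -47, 47: the oscillation 47·(−1)^(n+1).
Track B = 61, 46, 31, 16, 1, -14, -29, -44, -59: arithmetic with common difference −15.
Track A's pattern makes the blank 47.

47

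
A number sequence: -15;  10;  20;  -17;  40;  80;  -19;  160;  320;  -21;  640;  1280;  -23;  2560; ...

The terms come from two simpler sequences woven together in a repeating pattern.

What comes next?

The slot pattern repeats as ABB (period 3), so there are 2 interleaved tracks.
Track A: -15, -17, -19, -21, -23. Arithmetic, step −2.
Track B: 10, 20, 40, 80, 160, 320, 640, 1280, 2560. A geometric progression (common ratio 2).
Position 15 → track B, term 10 = 5120.

5120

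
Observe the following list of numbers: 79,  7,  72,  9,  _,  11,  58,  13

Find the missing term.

Taking every 2nd term gives 2 separate tracks.
Subsequence A: 79, 72, ?, 58 — subtracting 7 each time.
Subsequence B: 7, 9, 11, 13 — linear: a_n = 5 + 2·n.
So the missing entry in subsequence A is 65.

65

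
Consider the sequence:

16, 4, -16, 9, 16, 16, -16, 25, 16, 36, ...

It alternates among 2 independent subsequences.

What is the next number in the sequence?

-16

Positions 1, 3, 5, … form one subsequence and positions 2, 4, 6, … form another.
Track A: 16, -16, 16, -16, 16 — the oscillation 16·(−1)^(n+1).
Track B: 4, 9, 16, 25, 36 — consecutive squares n² from n = 2.
Position 11 falls in track A as its term 6, giving -16.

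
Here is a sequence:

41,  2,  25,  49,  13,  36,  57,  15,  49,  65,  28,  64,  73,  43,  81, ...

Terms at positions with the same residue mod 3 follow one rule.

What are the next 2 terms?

81, 71

Taking every 3rd term gives 3 separate tracks.
Track A: 41, 49, 57, 65, 73 — arithmetic, step +8.
Track B: 2, 13, 15, 28, 43 — each term equals the sum of the previous two.
Track C: 25, 36, 49, 64, 81 — perfect squares starting at 5².
Position 16 → track A, term 6 = 81.
Position 17 falls in track B as its term 6, giving 71.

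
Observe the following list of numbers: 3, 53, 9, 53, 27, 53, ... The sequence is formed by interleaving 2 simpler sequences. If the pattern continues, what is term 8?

53

Odd-indexed and even-indexed terms follow separate rules.
Track A is 3, 9, 27, which is powers of 3.
Track B is 53, 53, 53, which is constant 53.
Position 8 falls in track B as its term 4, giving 53.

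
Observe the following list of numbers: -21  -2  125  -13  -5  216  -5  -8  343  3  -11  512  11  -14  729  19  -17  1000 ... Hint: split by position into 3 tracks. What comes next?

Split by position mod 3: positions 1, 4, 7, … form one track, and each other residue class forms its own.
Track A: -21, -13, -5, 3, 11, 19. Adding 8 each time.
Track B: -2, -5, -8, -11, -14, -17. Linear: a_n = 1 − 3·n.
Track C: 125, 216, 343, 512, 729, 1000. Consecutive cubes n³ from n = 5.
Position 19 → track A, term 7 = 27.

27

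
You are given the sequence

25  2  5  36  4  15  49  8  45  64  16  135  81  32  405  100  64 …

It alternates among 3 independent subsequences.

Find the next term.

1215

Split by position mod 3: positions 1, 4, 7, … form one track, and each other residue class forms its own.
Track A = 25, 36, 49, 64, 81, 100: the squares 5², 6², 7², ….
Track B = 2, 4, 8, 16, 32, 64: powers 2^1, 2^2, 2^3, ….
Track C = 5, 15, 45, 135, 405: geometric, ×3 each step.
Position 18 → track C, term 6 = 1215.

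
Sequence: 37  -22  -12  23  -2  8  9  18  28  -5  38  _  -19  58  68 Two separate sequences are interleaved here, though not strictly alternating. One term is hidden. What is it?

48

The slot pattern repeats as ABB (period 3), so there are 2 interleaved tracks.
Subsequence A: 37, 23, 9, -5, -19 — arithmetic, step −14.
Subsequence B: -22, -12, -2, 8, 18, 28, 38, ?, 58, 68 — arithmetic, step +10.
So the missing entry in subsequence B is 48.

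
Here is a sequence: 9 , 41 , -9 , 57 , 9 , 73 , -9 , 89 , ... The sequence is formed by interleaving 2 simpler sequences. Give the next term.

9

Split by position mod 2 into 2 tracks.
Subsequence A = 9, -9, 9, -9: the oscillation 9·(−1)^(n+1).
Subsequence B = 41, 57, 73, 89: adding 16 each time.
Position 9 → subsequence A, term 5 = 9.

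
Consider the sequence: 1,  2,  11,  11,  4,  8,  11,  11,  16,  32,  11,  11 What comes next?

64

The slot pattern repeats as AABB (period 4), so there are 2 interleaved tracks.
Track A = 1, 2, 4, 8, 16, 32: powers of 2.
Track B = 11, 11, 11, 11, 11, 11: constant 11.
The 13th slot belongs to track A; its 7th term is 64.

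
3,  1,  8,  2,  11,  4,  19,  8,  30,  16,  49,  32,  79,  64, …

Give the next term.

128

Split by position mod 2 into 2 tracks.
Subsequence A: 3, 8, 11, 19, 30, 49, 79. A Fibonacci-like recurrence a_n = a_{n-1} + a_{n-2}.
Subsequence B: 1, 2, 4, 8, 16, 32, 64. Powers 2^0, 2^1, 2^2, ….
The 15th slot belongs to subsequence A; its 8th term is 128.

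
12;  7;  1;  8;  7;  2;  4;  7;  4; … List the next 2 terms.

The terms cycle through 3 interleaved subsequences.
Track A: 12, 8, 4 — linear: a_n = 16 − 4·n.
Track B: 7, 7, 7 — constant 7.
Track C: 1, 2, 4 — successive powers of 2.
Position 10 falls in track A as its term 4, giving 0.
The 11th slot belongs to track B; its 4th term is 7.

0, 7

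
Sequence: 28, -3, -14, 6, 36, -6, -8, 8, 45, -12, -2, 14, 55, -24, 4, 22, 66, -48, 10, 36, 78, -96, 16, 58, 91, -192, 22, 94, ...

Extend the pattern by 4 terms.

105, -384, 28, 152

Read the sequence 4 terms at a time; column i is its own pattern.
Subsequence A: 28, 36, 45, 55, 66, 78, 91 — triangular numbers starting at T_7.
Subsequence B: -3, -6, -12, -24, -48, -96, -192 — a geometric progression (common ratio 2).
Subsequence C: -14, -8, -2, 4, 10, 16, 22 — linear: a_n = -20 + 6·n.
Subsequence D: 6, 8, 14, 22, 36, 58, 94 — each term equals the sum of the previous two.
Position 29 falls in subsequence A as its term 8, giving 105.
Position 30 → subsequence B, term 8 = -384.
The 31st slot belongs to subsequence C; its 8th term is 28.
Position 32 falls in subsequence D as its term 8, giving 152.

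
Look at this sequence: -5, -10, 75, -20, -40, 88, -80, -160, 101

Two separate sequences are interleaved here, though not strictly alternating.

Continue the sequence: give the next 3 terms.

-320, -640, 114

Reading positions in blocks of 3 reveals the pattern AAB — 2 tracks woven together.
Stream A is -5, -10, -20, -40, -80, -160, which is a geometric progression (common ratio 2).
Stream B is 75, 88, 101, which is linear: a_n = 62 + 13·n.
The 10th slot belongs to stream A; its 7th term is -320.
Term 11 comes from stream A (its 8th entry): -640.
Position 12 → stream B, term 4 = 114.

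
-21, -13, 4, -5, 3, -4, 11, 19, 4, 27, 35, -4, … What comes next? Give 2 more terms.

43, 51

Positions follow the repeating pattern AAB; grouping by letter gives 2 tracks.
Subsequence A is -21, -13, -5, 3, 11, 19, 27, 35, which is arithmetic, step +8.
Subsequence B is 4, -4, 4, -4, which is the oscillation 4·(−1)^(n+1).
Position 13 falls in subsequence A as its term 9, giving 43.
Position 14 → subsequence A, term 10 = 51.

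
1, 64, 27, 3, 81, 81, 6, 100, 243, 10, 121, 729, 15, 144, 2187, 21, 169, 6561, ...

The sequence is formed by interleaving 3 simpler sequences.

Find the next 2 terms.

28, 196

The terms cycle through 3 interleaved subsequences.
Track A = 1, 3, 6, 10, 15, 21: triangular numbers starting at T_1.
Track B = 64, 81, 100, 121, 144, 169: consecutive squares n² from n = 8.
Track C = 27, 81, 243, 729, 2187, 6561: powers 3^3, 3^4, 3^5, ….
The 19th slot belongs to track A; its 7th term is 28.
Position 20 falls in track B as its term 7, giving 196.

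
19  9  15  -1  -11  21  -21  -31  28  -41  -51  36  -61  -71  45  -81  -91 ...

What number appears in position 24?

78

Positions follow the repeating pattern AAB; grouping by letter gives 2 tracks.
Track A: 19, 9, -1, -11, -21, -31, -41, -51, -61, -71, -81, -91. Linear: a_n = 29 − 10·n.
Track B: 15, 21, 28, 36, 45. The triangular numbers T_5, T_6, ….
The 24th slot belongs to track B; its 8th term is 78.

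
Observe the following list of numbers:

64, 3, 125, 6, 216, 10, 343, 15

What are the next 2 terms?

512, 21

Odd-indexed and even-indexed terms follow separate rules.
Track A: 64, 125, 216, 343 (the cubes 4³, 5³, 6³, …).
Track B: 3, 6, 10, 15 (triangular numbers n(n+1)/2 for n = 2, 3, …).
Position 9 falls in track A as its term 5, giving 512.
Position 10 → track B, term 5 = 21.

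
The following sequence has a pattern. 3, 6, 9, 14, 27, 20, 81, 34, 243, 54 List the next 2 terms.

729, 88

Positions 1, 3, 5, … form one subsequence and positions 2, 4, 6, … form another.
Subsequence A is 3, 9, 27, 81, 243, which is powers of 3.
Subsequence B is 6, 14, 20, 34, 54, which is each term equals the sum of the previous two.
Term 11 comes from subsequence A (its 6th entry): 729.
Position 12 → subsequence B, term 6 = 88.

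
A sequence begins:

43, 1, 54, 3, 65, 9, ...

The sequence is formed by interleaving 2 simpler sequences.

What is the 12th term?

Odd-indexed and even-indexed terms follow separate rules.
Track A: 43, 54, 65 (arithmetic with common difference +11).
Track B: 1, 3, 9 (powers 3^0, 3^1, 3^2, …).
Term 12 comes from track B (its 6th entry): 243.

243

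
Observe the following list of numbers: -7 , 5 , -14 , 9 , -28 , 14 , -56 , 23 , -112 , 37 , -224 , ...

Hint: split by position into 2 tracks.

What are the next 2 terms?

60, -448

Split by position mod 2 into 2 tracks.
Subsequence A: -7, -14, -28, -56, -112, -224 — geometric with ratio 2.
Subsequence B: 5, 9, 14, 23, 37 — Fibonacci-style (each term is the sum of the two before it).
Term 12 comes from subsequence B (its 6th entry): 60.
Position 13 → subsequence A, term 7 = -448.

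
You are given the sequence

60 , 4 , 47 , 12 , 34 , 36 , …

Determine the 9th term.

8

The terms cycle through 2 interleaved subsequences.
Subsequence A: 60, 47, 34 (subtracting 13 each time).
Subsequence B: 4, 12, 36 (geometric with ratio 3).
The 9th slot belongs to subsequence A; its 5th term is 8.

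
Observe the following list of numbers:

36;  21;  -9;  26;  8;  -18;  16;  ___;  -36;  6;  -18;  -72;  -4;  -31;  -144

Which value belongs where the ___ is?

-5

The terms cycle through 3 interleaved subsequences.
Stream A: 36, 26, 16, 6, -4 — arithmetic, step −10.
Stream B: 21, 8, ?, -18, -31 — linear: a_n = 34 − 13·n.
Stream C: -9, -18, -36, -72, -144 — multiplying by 2 each time.
So the missing entry in stream B is -5.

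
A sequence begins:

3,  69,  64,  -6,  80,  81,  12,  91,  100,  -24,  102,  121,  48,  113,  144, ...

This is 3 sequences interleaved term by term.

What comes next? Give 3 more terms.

-96, 124, 169

Read the sequence 3 terms at a time; column i is its own pattern.
Track A: 3, -6, 12, -24, 48. Geometric with ratio -2.
Track B: 69, 80, 91, 102, 113. Adding 11 each time.
Track C: 64, 81, 100, 121, 144. The squares 8², 9², 10², ….
Position 16 → track A, term 6 = -96.
The 17th slot belongs to track B; its 6th term is 124.
Position 18 → track C, term 6 = 169.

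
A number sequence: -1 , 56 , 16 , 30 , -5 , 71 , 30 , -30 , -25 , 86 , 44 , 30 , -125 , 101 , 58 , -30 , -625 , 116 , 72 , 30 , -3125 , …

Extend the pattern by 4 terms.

Split by position mod 4 into 4 tracks.
Stream A: -1, -5, -25, -125, -625, -3125 (multiplying by 5 each time).
Stream B: 56, 71, 86, 101, 116 (arithmetic, step +15).
Stream C: 16, 30, 44, 58, 72 (linear: a_n = 2 + 14·n).
Stream D: 30, -30, 30, -30, 30 (alternating ±30).
Position 22 → stream B, term 6 = 131.
Term 23 comes from stream C (its 6th entry): 86.
Position 24 → stream D, term 6 = -30.
Position 25 → stream A, term 7 = -15625.

131, 86, -30, -15625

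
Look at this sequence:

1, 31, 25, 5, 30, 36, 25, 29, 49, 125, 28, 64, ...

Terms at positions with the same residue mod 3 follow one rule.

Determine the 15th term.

81

Taking every 3rd term gives 3 separate tracks.
Stream A = 1, 5, 25, 125: powers of 5.
Stream B = 31, 30, 29, 28: linear: a_n = 32 − n.
Stream C = 25, 36, 49, 64: the squares 5², 6², 7², ….
Position 15 → stream C, term 5 = 81.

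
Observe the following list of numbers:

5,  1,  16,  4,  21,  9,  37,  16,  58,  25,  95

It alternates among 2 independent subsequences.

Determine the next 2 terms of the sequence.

The terms cycle through 2 interleaved subsequences.
Track A = 5, 16, 21, 37, 58, 95: each term equals the sum of the previous two.
Track B = 1, 4, 9, 16, 25: consecutive squares n² from n = 1.
Term 12 comes from track B (its 6th entry): 36.
Term 13 comes from track A (its 7th entry): 153.

36, 153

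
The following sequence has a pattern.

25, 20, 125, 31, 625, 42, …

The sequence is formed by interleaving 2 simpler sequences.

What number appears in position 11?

Odd-indexed and even-indexed terms follow separate rules.
Stream A: 25, 125, 625. Successive powers of 5.
Stream B: 20, 31, 42. Arithmetic, step +11.
Term 11 comes from stream A (its 6th entry): 78125.

78125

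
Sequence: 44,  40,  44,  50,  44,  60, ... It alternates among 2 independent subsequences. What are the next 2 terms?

The terms cycle through 2 interleaved subsequences.
Track A: 44, 44, 44. Constant 44.
Track B: 40, 50, 60. Arithmetic with common difference +10.
Position 7 falls in track A as its term 4, giving 44.
Position 8 → track B, term 4 = 70.

44, 70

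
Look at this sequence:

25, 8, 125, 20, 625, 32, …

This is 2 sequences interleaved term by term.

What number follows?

3125

Odd-indexed and even-indexed terms follow separate rules.
Subsequence A: 25, 125, 625 (successive powers of 5).
Subsequence B: 8, 20, 32 (linear: a_n = -4 + 12·n).
Position 7 → subsequence A, term 4 = 3125.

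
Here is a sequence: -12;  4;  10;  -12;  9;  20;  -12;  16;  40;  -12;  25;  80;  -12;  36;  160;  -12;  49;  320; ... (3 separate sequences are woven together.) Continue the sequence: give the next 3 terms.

-12, 64, 640

Read the sequence 3 terms at a time; column i is its own pattern.
Subsequence A: -12, -12, -12, -12, -12, -12 — the constant sequence -12.
Subsequence B: 4, 9, 16, 25, 36, 49 — the squares 2², 3², 4², ….
Subsequence C: 10, 20, 40, 80, 160, 320 — a geometric progression (common ratio 2).
Position 19 falls in subsequence A as its term 7, giving -12.
The 20th slot belongs to subsequence B; its 7th term is 64.
The 21st slot belongs to subsequence C; its 7th term is 640.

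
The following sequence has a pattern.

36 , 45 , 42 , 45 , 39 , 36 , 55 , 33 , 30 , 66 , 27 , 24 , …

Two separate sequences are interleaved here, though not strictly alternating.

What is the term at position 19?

Positions follow the repeating pattern ABB; grouping by letter gives 2 tracks.
Subsequence A: 36, 45, 55, 66 — triangular numbers starting at T_8.
Subsequence B: 45, 42, 39, 36, 33, 30, 27, 24 — arithmetic with common difference −3.
Term 19 comes from subsequence A (its 7th entry): 105.

105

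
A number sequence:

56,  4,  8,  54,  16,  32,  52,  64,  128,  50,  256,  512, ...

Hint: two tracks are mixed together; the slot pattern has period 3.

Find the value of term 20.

Positions follow the repeating pattern ABB; grouping by letter gives 2 tracks.
Track A = 56, 54, 52, 50: subtracting 2 each time.
Track B = 4, 8, 16, 32, 64, 128, 256, 512: successive powers of 2.
Position 20 → track B, term 13 = 16384.

16384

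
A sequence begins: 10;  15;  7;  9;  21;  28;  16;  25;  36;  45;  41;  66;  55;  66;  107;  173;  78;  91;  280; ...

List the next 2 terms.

453, 105

Reading positions in blocks of 4 reveals the pattern AABB — 2 tracks woven together.
Track A: 10, 15, 21, 28, 36, 45, 55, 66, 78, 91 (triangular numbers starting at T_4).
Track B: 7, 9, 16, 25, 41, 66, 107, 173, 280 (a Fibonacci-like recurrence a_n = a_{n-1} + a_{n-2}).
Position 20 falls in track B as its term 10, giving 453.
Position 21 falls in track A as its term 11, giving 105.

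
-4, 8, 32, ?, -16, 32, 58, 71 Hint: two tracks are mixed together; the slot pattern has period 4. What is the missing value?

Reading positions in blocks of 4 reveals the pattern AABB — 2 tracks woven together.
Subsequence A = -4, 8, -16, 32: multiplying by -2 each time.
Subsequence B = 32, ?, 58, 71: adding 13 each time.
So the missing entry in subsequence B is 45.

45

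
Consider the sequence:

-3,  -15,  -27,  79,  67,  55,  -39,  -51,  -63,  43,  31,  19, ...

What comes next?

-75

The slot pattern repeats as AAABBB (period 6), so there are 2 interleaved tracks.
Stream A: -3, -15, -27, -39, -51, -63 (subtracting 12 each time).
Stream B: 79, 67, 55, 43, 31, 19 (arithmetic with common difference −12).
Position 13 falls in stream A as its term 7, giving -75.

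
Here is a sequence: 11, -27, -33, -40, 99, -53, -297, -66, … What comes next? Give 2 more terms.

891, -79

Taking every 2nd term gives 2 separate tracks.
Stream A: 11, -33, 99, -297. Geometric with ratio -3.
Stream B: -27, -40, -53, -66. Subtracting 13 each time.
Position 9 falls in stream A as its term 5, giving 891.
Position 10 → stream B, term 5 = -79.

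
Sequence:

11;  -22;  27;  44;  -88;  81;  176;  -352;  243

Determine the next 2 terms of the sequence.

704, -1408

Positions follow the repeating pattern AAB; grouping by letter gives 2 tracks.
Stream A is 11, -22, 44, -88, 176, -352, which is geometric with ratio -2.
Stream B is 27, 81, 243, which is successive powers of 3.
Position 10 falls in stream A as its term 7, giving 704.
Term 11 comes from stream A (its 8th entry): -1408.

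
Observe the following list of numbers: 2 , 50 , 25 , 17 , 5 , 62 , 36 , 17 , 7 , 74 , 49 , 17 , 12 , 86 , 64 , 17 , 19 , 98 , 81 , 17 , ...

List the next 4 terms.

31, 110, 100, 17

The terms cycle through 4 interleaved subsequences.
Subsequence A = 2, 5, 7, 12, 19: each term equals the sum of the previous two.
Subsequence B = 50, 62, 74, 86, 98: linear: a_n = 38 + 12·n.
Subsequence C = 25, 36, 49, 64, 81: the squares 5², 6², 7², ….
Subsequence D = 17, 17, 17, 17, 17: constant 17.
Term 21 comes from subsequence A (its 6th entry): 31.
Term 22 comes from subsequence B (its 6th entry): 110.
Position 23 → subsequence C, term 6 = 100.
Term 24 comes from subsequence D (its 6th entry): 17.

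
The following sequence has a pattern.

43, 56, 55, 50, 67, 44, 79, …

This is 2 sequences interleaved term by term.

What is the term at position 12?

26

Positions 1, 3, 5, … form one subsequence and positions 2, 4, 6, … form another.
Track A = 43, 55, 67, 79: arithmetic, step +12.
Track B = 56, 50, 44: subtracting 6 each time.
Term 12 comes from track B (its 6th entry): 26.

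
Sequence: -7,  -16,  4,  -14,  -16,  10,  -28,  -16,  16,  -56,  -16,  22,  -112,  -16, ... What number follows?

Taking every 3rd term gives 3 separate tracks.
Subsequence A: -7, -14, -28, -56, -112. A geometric progression (common ratio 2).
Subsequence B: -16, -16, -16, -16, -16. The constant sequence -16.
Subsequence C: 4, 10, 16, 22. Linear: a_n = -2 + 6·n.
Position 15 falls in subsequence C as its term 5, giving 28.

28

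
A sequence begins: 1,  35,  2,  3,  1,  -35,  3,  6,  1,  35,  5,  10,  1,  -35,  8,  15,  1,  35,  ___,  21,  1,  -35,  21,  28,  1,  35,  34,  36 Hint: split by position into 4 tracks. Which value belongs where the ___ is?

13

Read the sequence 4 terms at a time; column i is its own pattern.
Track A: 1, 1, 1, 1, 1, 1, 1 (the constant sequence 1).
Track B: 35, -35, 35, -35, 35, -35, 35 (alternating ±35).
Track C: 2, 3, 5, 8, ?, 21, 34 (a Fibonacci-like recurrence a_n = a_{n-1} + a_{n-2}).
Track D: 3, 6, 10, 15, 21, 28, 36 (triangular numbers n(n+1)/2 for n = 2, 3, …).
Filling track C at index 5 by its rule yields 13.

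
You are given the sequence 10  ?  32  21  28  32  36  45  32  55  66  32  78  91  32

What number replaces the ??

Reading positions in blocks of 3 reveals the pattern AAB — 2 tracks woven together.
Track A: 10, ?, 21, 28, 36, 45, 55, 66, 78, 91 (the triangular numbers T_4, T_5, …).
Track B: 32, 32, 32, 32, 32 (constant 32).
Track A's pattern makes the blank 15.

15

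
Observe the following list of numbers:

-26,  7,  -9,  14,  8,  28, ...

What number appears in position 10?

The terms cycle through 2 interleaved subsequences.
Stream A: -26, -9, 8. Adding 17 each time.
Stream B: 7, 14, 28. Geometric with ratio 2.
The 10th slot belongs to stream B; its 5th term is 112.

112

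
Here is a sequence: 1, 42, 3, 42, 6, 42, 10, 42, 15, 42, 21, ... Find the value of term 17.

45

Odd-indexed and even-indexed terms follow separate rules.
Stream A: 1, 3, 6, 10, 15, 21 (triangular numbers n(n+1)/2 for n = 1, 2, …).
Stream B: 42, 42, 42, 42, 42 (constant 42).
The 17th slot belongs to stream A; its 9th term is 45.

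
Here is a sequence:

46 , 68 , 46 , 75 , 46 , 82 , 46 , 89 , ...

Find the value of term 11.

Split by position mod 2 into 2 tracks.
Track A: 46, 46, 46, 46. The constant sequence 46.
Track B: 68, 75, 82, 89. Arithmetic with common difference +7.
Position 11 falls in track A as its term 6, giving 46.

46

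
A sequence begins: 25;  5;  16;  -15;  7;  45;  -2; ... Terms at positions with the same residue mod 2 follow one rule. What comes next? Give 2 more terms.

-135, -11

Taking every 2nd term gives 2 separate tracks.
Subsequence A: 25, 16, 7, -2. Arithmetic with common difference −9.
Subsequence B: 5, -15, 45. Geometric, ×-3 each step.
The 8th slot belongs to subsequence B; its 4th term is -135.
Position 9 falls in subsequence A as its term 5, giving -11.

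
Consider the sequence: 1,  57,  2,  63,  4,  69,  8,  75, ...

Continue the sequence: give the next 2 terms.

16, 81

Taking every 2nd term gives 2 separate tracks.
Stream A: 1, 2, 4, 8 (a geometric progression (common ratio 2)).
Stream B: 57, 63, 69, 75 (adding 6 each time).
Term 9 comes from stream A (its 5th entry): 16.
Term 10 comes from stream B (its 5th entry): 81.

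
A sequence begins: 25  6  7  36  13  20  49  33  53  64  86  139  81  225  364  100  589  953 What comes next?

Reading positions in blocks of 3 reveals the pattern ABB — 2 tracks woven together.
Stream A: 25, 36, 49, 64, 81, 100 — consecutive squares n² from n = 5.
Stream B: 6, 7, 13, 20, 33, 53, 86, 139, 225, 364, 589, 953 — each term equals the sum of the previous two.
The 19th slot belongs to stream A; its 7th term is 121.

121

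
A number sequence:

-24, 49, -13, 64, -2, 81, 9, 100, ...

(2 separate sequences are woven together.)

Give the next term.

Odd-indexed and even-indexed terms follow separate rules.
Stream A: -24, -13, -2, 9. Linear: a_n = -35 + 11·n.
Stream B: 49, 64, 81, 100. The squares 7², 8², 9², ….
Position 9 → stream A, term 5 = 20.

20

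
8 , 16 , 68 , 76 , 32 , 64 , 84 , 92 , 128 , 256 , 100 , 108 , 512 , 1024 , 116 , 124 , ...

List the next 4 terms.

2048, 4096, 132, 140

The slot pattern repeats as AABB (period 4), so there are 2 interleaved tracks.
Track A: 8, 16, 32, 64, 128, 256, 512, 1024 (geometric, ×2 each step).
Track B: 68, 76, 84, 92, 100, 108, 116, 124 (arithmetic with common difference +8).
The 17th slot belongs to track A; its 9th term is 2048.
The 18th slot belongs to track A; its 10th term is 4096.
Term 19 comes from track B (its 9th entry): 132.
Position 20 falls in track B as its term 10, giving 140.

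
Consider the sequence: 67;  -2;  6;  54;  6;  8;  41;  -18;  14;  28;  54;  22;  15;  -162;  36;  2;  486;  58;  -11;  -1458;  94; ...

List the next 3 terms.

Split by position mod 3: positions 1, 4, 7, … form one track, and each other residue class forms its own.
Subsequence A: 67, 54, 41, 28, 15, 2, -11 — arithmetic with common difference −13.
Subsequence B: -2, 6, -18, 54, -162, 486, -1458 — multiplying by -3 each time.
Subsequence C: 6, 8, 14, 22, 36, 58, 94 — Fibonacci-style (each term is the sum of the two before it).
Term 22 comes from subsequence A (its 8th entry): -24.
Position 23 falls in subsequence B as its term 8, giving 4374.
The 24th slot belongs to subsequence C; its 8th term is 152.

-24, 4374, 152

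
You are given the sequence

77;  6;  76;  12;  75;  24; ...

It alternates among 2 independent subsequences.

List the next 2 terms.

Positions 1, 3, 5, … form one subsequence and positions 2, 4, 6, … form another.
Subsequence A is 77, 76, 75, which is arithmetic with common difference −1.
Subsequence B is 6, 12, 24, which is a geometric progression (common ratio 2).
Position 7 falls in subsequence A as its term 4, giving 74.
Term 8 comes from subsequence B (its 4th entry): 48.

74, 48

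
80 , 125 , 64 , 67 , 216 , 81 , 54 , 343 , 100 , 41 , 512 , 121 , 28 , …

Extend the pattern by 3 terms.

Read the sequence 3 terms at a time; column i is its own pattern.
Stream A = 80, 67, 54, 41, 28: arithmetic with common difference −13.
Stream B = 125, 216, 343, 512: consecutive cubes n³ from n = 5.
Stream C = 64, 81, 100, 121: the squares 8², 9², 10², ….
Term 14 comes from stream B (its 5th entry): 729.
Term 15 comes from stream C (its 5th entry): 144.
Position 16 falls in stream A as its term 6, giving 15.

729, 144, 15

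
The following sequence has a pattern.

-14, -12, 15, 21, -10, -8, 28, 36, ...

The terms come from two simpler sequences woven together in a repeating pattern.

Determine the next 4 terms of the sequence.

-6, -4, 45, 55

Reading positions in blocks of 4 reveals the pattern AABB — 2 tracks woven together.
Track A: -14, -12, -10, -8 — arithmetic with common difference +2.
Track B: 15, 21, 28, 36 — triangular numbers n(n+1)/2 for n = 5, 6, ….
Term 9 comes from track A (its 5th entry): -6.
Term 10 comes from track A (its 6th entry): -4.
Position 11 → track B, term 5 = 45.
Term 12 comes from track B (its 6th entry): 55.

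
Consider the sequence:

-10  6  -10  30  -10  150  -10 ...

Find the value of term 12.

Taking every 2nd term gives 2 separate tracks.
Track A is -10, -10, -10, -10, which is always -10.
Track B is 6, 30, 150, which is geometric with ratio 5.
Position 12 falls in track B as its term 6, giving 18750.

18750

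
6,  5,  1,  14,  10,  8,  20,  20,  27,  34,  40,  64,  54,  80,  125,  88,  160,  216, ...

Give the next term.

Read the sequence 3 terms at a time; column i is its own pattern.
Track A: 6, 14, 20, 34, 54, 88. Each term equals the sum of the previous two.
Track B: 5, 10, 20, 40, 80, 160. A geometric progression (common ratio 2).
Track C: 1, 8, 27, 64, 125, 216. Consecutive cubes n³ from n = 1.
Position 19 falls in track A as its term 7, giving 142.

142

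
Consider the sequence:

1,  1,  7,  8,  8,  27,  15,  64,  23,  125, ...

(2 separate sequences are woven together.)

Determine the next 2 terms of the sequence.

38, 216

Odd-indexed and even-indexed terms follow separate rules.
Stream A = 1, 7, 8, 15, 23: each term equals the sum of the previous two.
Stream B = 1, 8, 27, 64, 125: perfect cubes starting at 1³.
The 11th slot belongs to stream A; its 6th term is 38.
Position 12 → stream B, term 6 = 216.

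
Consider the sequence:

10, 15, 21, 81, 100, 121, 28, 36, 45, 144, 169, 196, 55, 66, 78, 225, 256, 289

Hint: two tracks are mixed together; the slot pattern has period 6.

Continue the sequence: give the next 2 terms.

91, 105

Positions follow the repeating pattern AAABBB; grouping by letter gives 2 tracks.
Subsequence A: 10, 15, 21, 28, 36, 45, 55, 66, 78 (triangular numbers starting at T_4).
Subsequence B: 81, 100, 121, 144, 169, 196, 225, 256, 289 (consecutive squares n² from n = 9).
Position 19 falls in subsequence A as its term 10, giving 91.
Term 20 comes from subsequence A (its 11th entry): 105.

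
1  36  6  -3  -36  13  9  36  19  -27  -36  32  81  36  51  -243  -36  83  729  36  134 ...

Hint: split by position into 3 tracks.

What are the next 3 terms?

Split by position mod 3: positions 1, 4, 7, … form one track, and each other residue class forms its own.
Track A is 1, -3, 9, -27, 81, -243, 729, which is geometric with ratio -3.
Track B is 36, -36, 36, -36, 36, -36, 36, which is oscillating between 36 and -36.
Track C is 6, 13, 19, 32, 51, 83, 134, which is each term equals the sum of the previous two.
Term 22 comes from track A (its 8th entry): -2187.
The 23rd slot belongs to track B; its 8th term is -36.
Term 24 comes from track C (its 8th entry): 217.

-2187, -36, 217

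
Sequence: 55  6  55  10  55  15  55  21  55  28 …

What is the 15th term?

The terms cycle through 2 interleaved subsequences.
Track A is 55, 55, 55, 55, 55, which is always 55.
Track B is 6, 10, 15, 21, 28, which is triangular numbers n(n+1)/2 for n = 3, 4, ….
The 15th slot belongs to track A; its 8th term is 55.

55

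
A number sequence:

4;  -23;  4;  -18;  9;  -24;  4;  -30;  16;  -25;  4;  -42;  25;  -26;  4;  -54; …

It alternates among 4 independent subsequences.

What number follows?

36

Split by position mod 4 into 4 tracks.
Subsequence A = 4, 9, 16, 25: the squares 2², 3², 4², ….
Subsequence B = -23, -24, -25, -26: linear: a_n = -22 − n.
Subsequence C = 4, 4, 4, 4: the constant sequence 4.
Subsequence D = -18, -30, -42, -54: arithmetic with common difference −12.
Position 17 → subsequence A, term 5 = 36.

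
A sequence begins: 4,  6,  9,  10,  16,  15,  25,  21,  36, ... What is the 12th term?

36

Taking every 2nd term gives 2 separate tracks.
Track A: 4, 9, 16, 25, 36. Perfect squares starting at 2².
Track B: 6, 10, 15, 21. Triangular numbers n(n+1)/2 for n = 3, 4, ….
The 12th slot belongs to track B; its 6th term is 36.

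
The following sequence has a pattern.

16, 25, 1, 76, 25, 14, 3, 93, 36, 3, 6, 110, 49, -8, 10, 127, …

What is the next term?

64

Read the sequence 4 terms at a time; column i is its own pattern.
Track A: 16, 25, 36, 49 — the squares 4², 5², 6², ….
Track B: 25, 14, 3, -8 — subtracting 11 each time.
Track C: 1, 3, 6, 10 — the triangular numbers T_1, T_2, ….
Track D: 76, 93, 110, 127 — arithmetic with common difference +17.
Term 17 comes from track A (its 5th entry): 64.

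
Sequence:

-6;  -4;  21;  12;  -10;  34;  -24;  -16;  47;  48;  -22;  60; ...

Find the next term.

Split by position mod 3: positions 1, 4, 7, … form one track, and each other residue class forms its own.
Stream A: -6, 12, -24, 48 (geometric with ratio -2).
Stream B: -4, -10, -16, -22 (linear: a_n = 2 − 6·n).
Stream C: 21, 34, 47, 60 (adding 13 each time).
Term 13 comes from stream A (its 5th entry): -96.

-96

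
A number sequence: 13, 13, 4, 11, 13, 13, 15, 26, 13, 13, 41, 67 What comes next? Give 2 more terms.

The slot pattern repeats as AABB (period 4), so there are 2 interleaved tracks.
Subsequence A is 13, 13, 13, 13, 13, 13, which is constant 13.
Subsequence B is 4, 11, 15, 26, 41, 67, which is a Fibonacci-like recurrence a_n = a_{n-1} + a_{n-2}.
The 13th slot belongs to subsequence A; its 7th term is 13.
Position 14 falls in subsequence A as its term 8, giving 13.

13, 13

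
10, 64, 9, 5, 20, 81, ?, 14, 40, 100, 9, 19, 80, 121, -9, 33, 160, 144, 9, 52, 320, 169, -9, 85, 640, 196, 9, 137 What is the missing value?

Split by position mod 4 into 4 tracks.
Subsequence A is 10, 20, 40, 80, 160, 320, 640, which is geometric, ×2 each step.
Subsequence B is 64, 81, 100, 121, 144, 169, 196, which is the squares 8², 9², 10², ….
Subsequence C is 9, ?, 9, -9, 9, -9, 9, which is alternating ±9.
Subsequence D is 5, 14, 19, 33, 52, 85, 137, which is Fibonacci-style (each term is the sum of the two before it).
The gap is subsequence C's term 2; the rule gives -9.

-9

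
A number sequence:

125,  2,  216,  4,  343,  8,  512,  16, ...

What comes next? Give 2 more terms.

729, 32

Split by position mod 2 into 2 tracks.
Track A = 125, 216, 343, 512: perfect cubes starting at 5³.
Track B = 2, 4, 8, 16: successive powers of 2.
The 9th slot belongs to track A; its 5th term is 729.
The 10th slot belongs to track B; its 5th term is 32.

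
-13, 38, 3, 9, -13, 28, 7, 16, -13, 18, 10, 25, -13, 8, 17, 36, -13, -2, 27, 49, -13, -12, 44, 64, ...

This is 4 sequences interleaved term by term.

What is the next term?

The terms cycle through 4 interleaved subsequences.
Track A is -13, -13, -13, -13, -13, -13, which is the constant sequence -13.
Track B is 38, 28, 18, 8, -2, -12, which is subtracting 10 each time.
Track C is 3, 7, 10, 17, 27, 44, which is Fibonacci-style (each term is the sum of the two before it).
Track D is 9, 16, 25, 36, 49, 64, which is perfect squares starting at 3².
Term 25 comes from track A (its 7th entry): -13.

-13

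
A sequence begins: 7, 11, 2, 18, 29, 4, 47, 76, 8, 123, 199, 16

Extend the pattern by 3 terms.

322, 521, 32

The slot pattern repeats as AAB (period 3), so there are 2 interleaved tracks.
Subsequence A: 7, 11, 18, 29, 47, 76, 123, 199 — Fibonacci-style (each term is the sum of the two before it).
Subsequence B: 2, 4, 8, 16 — powers 2^1, 2^2, 2^3, ….
The 13th slot belongs to subsequence A; its 9th term is 322.
Term 14 comes from subsequence A (its 10th entry): 521.
Position 15 → subsequence B, term 5 = 32.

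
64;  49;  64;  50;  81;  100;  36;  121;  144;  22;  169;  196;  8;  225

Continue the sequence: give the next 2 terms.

256, -6

Positions follow the repeating pattern ABB; grouping by letter gives 2 tracks.
Track A: 64, 50, 36, 22, 8 (arithmetic, step −14).
Track B: 49, 64, 81, 100, 121, 144, 169, 196, 225 (consecutive squares n² from n = 7).
Position 15 falls in track B as its term 10, giving 256.
The 16th slot belongs to track A; its 6th term is -6.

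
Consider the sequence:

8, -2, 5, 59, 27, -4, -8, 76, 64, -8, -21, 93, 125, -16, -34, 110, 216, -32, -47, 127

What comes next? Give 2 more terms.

343, -64

The terms cycle through 4 interleaved subsequences.
Stream A is 8, 27, 64, 125, 216, which is consecutive cubes n³ from n = 2.
Stream B is -2, -4, -8, -16, -32, which is geometric with ratio 2.
Stream C is 5, -8, -21, -34, -47, which is linear: a_n = 18 − 13·n.
Stream D is 59, 76, 93, 110, 127, which is linear: a_n = 42 + 17·n.
Term 21 comes from stream A (its 6th entry): 343.
The 22nd slot belongs to stream B; its 6th term is -64.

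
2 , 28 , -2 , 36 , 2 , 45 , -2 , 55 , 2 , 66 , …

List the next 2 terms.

Taking every 2nd term gives 2 separate tracks.
Subsequence A is 2, -2, 2, -2, 2, which is oscillating between 2 and -2.
Subsequence B is 28, 36, 45, 55, 66, which is the triangular numbers T_7, T_8, ….
The 11th slot belongs to subsequence A; its 6th term is -2.
Position 12 falls in subsequence B as its term 6, giving 78.

-2, 78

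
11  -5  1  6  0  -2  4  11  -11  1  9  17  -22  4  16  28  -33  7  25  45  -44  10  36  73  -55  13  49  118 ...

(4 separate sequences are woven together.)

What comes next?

-66

Read the sequence 4 terms at a time; column i is its own pattern.
Stream A is 11, 0, -11, -22, -33, -44, -55, which is linear: a_n = 22 − 11·n.
Stream B is -5, -2, 1, 4, 7, 10, 13, which is linear: a_n = -8 + 3·n.
Stream C is 1, 4, 9, 16, 25, 36, 49, which is perfect squares starting at 1².
Stream D is 6, 11, 17, 28, 45, 73, 118, which is a Fibonacci-like recurrence a_n = a_{n-1} + a_{n-2}.
Position 29 falls in stream A as its term 8, giving -66.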